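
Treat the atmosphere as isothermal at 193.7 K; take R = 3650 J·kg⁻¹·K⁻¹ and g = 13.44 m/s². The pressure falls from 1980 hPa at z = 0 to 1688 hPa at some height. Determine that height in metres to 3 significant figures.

Scale height: H = RT/g = 3650 × 193.7 / 13.44 = 52605 m.
Invert the barometric formula: z = H ln(P₀/P).
P₀/P = 1980/1688 = 1.1730; ln(1.1730) = 0.15956.
z = 52605 × 0.15956 = 8393.7 m.

z ≈ 8390 m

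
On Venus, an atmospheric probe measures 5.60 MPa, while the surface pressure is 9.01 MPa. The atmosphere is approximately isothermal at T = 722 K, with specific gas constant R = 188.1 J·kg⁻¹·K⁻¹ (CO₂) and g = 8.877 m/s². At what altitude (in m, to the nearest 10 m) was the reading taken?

z ≈ 7280 m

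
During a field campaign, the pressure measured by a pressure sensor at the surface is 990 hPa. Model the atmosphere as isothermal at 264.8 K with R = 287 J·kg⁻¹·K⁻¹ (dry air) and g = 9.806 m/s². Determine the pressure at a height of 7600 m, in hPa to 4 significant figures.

P ≈ 371.3 hPa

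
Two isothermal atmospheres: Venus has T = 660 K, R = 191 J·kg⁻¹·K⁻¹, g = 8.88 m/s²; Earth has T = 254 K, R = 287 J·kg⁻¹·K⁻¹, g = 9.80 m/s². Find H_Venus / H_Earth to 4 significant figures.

H = RT/g for each body.
H_Venus = 191 × 660 / 8.88 = 14196 m.
H_Earth = 287 × 254 / 9.80 = 7438.6 m.
H_Venus/H_Earth = 14196/7438.6 = 1.9084.

H_Venus/H_Earth ≈ 1.908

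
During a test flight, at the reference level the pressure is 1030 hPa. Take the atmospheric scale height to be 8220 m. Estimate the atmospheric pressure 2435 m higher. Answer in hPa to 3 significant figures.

Barometric formula: P = P₀ exp(−z/H).
z/H = 2435.0/8220.0 = 0.29623; exp(−0.29623) = 0.74362.
P = 1030 × 0.74362 = 765.93 hPa.

P ≈ 766 hPa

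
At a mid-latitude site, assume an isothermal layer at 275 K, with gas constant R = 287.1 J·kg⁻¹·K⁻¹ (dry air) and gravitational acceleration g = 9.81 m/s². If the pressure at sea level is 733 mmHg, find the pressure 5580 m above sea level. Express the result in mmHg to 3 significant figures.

P ≈ 366 mmHg

Scale height: H = RT/g = 287.1 × 275 / 9.81 = 8048.2 m.
Barometric formula: P = P₀ exp(−z/H).
z/H = 5580.0/8048.2 = 0.69332; exp(−0.69332) = 0.49991.
P = 733 × 0.49991 = 366.43 mmHg.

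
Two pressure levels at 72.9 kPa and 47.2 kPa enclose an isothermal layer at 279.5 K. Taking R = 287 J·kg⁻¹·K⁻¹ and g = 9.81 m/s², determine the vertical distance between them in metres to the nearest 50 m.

Δz ≈ 3550 m

Hypsometric equation: Δz = (R T̄/g) ln(P₁/P₂).
R T̄/g = 287 × 279.5 / 9.81 = 8177.0 m.
ln(72.9/47.2) = ln(1.5445) = 0.43470.
Δz = 8177.0 × 0.43470 = 3554.5 m.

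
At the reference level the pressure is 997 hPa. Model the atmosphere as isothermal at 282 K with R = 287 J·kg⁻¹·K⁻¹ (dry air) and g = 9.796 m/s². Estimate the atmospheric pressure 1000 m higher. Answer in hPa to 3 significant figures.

Scale height: H = RT/g = 287 × 282 / 9.796 = 8261.9 m.
Barometric formula: P = P₀ exp(−z/H).
z/H = 1000.0/8261.9 = 0.12104; exp(−0.12104) = 0.88600.
P = 997 × 0.88600 = 883.34 hPa.

P ≈ 883 hPa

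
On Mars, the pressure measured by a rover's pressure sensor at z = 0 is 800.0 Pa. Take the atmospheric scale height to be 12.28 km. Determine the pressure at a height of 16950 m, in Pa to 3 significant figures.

Barometric formula: P = P₀ exp(−z/H).
z/H = 16950/12280 = 1.3803; exp(−1.3803) = 0.25150.
P = 800.0 × 0.25150 = 201.20 Pa.

P ≈ 201 Pa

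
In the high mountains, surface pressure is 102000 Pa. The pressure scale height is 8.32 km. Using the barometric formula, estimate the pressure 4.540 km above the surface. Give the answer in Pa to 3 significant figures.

Barometric formula: P = P₀ exp(−z/H).
z/H = 4540.0/8320.0 = 0.54567; exp(−0.54567) = 0.57945.
P = 102000 × 0.57945 = 59104 Pa.

P ≈ 59100 Pa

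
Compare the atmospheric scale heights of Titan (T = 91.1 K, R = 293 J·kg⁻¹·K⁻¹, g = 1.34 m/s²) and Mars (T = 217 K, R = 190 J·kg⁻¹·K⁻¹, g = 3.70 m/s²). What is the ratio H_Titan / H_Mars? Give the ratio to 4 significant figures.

H_Titan/H_Mars ≈ 1.788

H = RT/g for each body.
H_Titan = 293 × 91.1 / 1.34 = 19920 m.
H_Mars = 190 × 217 / 3.70 = 11143 m.
H_Titan/H_Mars = 19920/11143 = 1.7877.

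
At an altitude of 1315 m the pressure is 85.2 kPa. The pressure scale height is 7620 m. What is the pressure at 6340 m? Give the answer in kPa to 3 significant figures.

Between two levels, P₂ = P₁ exp(−Δz/H) with Δz = z₂ − z₁.
Δz = 6340.0 − 1315.0 = 5025.0 m; Δz/H = 5025.0/7620.0 = 0.65945.
P₂ = 85.2 × exp(−0.65945) = 85.2 × 0.51714 = 44.060 kPa.

P ≈ 44.1 kPa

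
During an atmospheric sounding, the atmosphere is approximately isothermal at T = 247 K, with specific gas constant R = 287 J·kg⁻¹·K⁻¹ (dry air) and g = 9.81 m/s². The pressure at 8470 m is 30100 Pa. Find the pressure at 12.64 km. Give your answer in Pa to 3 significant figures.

P ≈ 16900 Pa

Scale height: H = RT/g = 287 × 247 / 9.81 = 7226.2 m.
Between two levels, P₂ = P₁ exp(−Δz/H) with Δz = z₂ − z₁.
Δz = 12640 − 8470.0 = 4170.0 m; Δz/H = 4170.0/7226.2 = 0.57707.
P₂ = 30100 × exp(−0.57707) = 30100 × 0.56154 = 16902 Pa.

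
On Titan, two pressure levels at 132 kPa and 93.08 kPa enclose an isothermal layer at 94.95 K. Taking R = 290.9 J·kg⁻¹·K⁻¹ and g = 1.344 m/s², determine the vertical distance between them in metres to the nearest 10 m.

Δz ≈ 7180 m

Hypsometric equation: Δz = (R T̄/g) ln(P₁/P₂).
R T̄/g = 290.9 × 94.95 / 1.344 = 20551 m.
ln(132/93.08) = ln(1.4181) = 0.34932.
Δz = 20551 × 0.34932 = 7178.9 m.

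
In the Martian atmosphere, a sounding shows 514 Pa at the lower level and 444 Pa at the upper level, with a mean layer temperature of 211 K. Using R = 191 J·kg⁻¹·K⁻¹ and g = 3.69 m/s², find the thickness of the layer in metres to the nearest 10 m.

Δz ≈ 1600 m

Hypsometric equation: Δz = (R T̄/g) ln(P₁/P₂).
R T̄/g = 191 × 211 / 3.69 = 10922 m.
ln(514/444) = ln(1.1577) = 0.14644.
Δz = 10922 × 0.14644 = 1599.4 m.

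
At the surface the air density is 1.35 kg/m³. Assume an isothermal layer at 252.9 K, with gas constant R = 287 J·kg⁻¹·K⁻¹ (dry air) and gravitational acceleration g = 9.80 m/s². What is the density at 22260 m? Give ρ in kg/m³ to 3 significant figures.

Scale height: H = RT/g = 287 × 252.9 / 9.80 = 7406.4 m.
In an isothermal atmosphere, density decays like pressure: ρ = ρ₀ exp(−z/H).
z/H = 22260/7406.4 = 3.0055; exp(−3.0055) = 0.049514.
ρ = 1.35 × 0.049514 = 0.066844 kg/m³.

ρ ≈ 0.0668 kg/m³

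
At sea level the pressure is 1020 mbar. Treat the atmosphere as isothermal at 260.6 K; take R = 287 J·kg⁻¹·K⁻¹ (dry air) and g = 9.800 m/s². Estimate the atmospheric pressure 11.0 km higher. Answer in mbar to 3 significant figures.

P ≈ 241 mbar

Scale height: H = RT/g = 287 × 260.6 / 9.800 = 7631.9 m.
Barometric formula: P = P₀ exp(−z/H).
z/H = 11000/7631.9 = 1.4413; exp(−1.4413) = 0.23662.
P = 1020 × 0.23662 = 241.35 mbar.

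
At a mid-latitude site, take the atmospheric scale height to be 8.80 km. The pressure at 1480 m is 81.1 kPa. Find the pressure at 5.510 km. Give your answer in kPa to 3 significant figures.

Between two levels, P₂ = P₁ exp(−Δz/H) with Δz = z₂ − z₁.
Δz = 5510.0 − 1480.0 = 4030.0 m; Δz/H = 4030.0/8800.0 = 0.45795.
P₂ = 81.1 × exp(−0.45795) = 81.1 × 0.63258 = 51.302 kPa.

P ≈ 51.3 kPa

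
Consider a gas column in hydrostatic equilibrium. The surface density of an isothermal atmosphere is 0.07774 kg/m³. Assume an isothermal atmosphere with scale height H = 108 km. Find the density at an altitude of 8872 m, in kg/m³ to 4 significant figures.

In an isothermal atmosphere, density decays like pressure: ρ = ρ₀ exp(−z/H).
z/H = 8872.0/108000 = 0.082148; exp(−0.082148) = 0.92114.
ρ = 0.07774 × 0.92114 = 0.071609 kg/m³.

ρ ≈ 0.07161 kg/m³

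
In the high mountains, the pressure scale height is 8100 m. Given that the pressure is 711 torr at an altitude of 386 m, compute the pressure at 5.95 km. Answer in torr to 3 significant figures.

P ≈ 358 torr

Between two levels, P₂ = P₁ exp(−Δz/H) with Δz = z₂ − z₁.
Δz = 5950.0 − 386.00 = 5564.0 m; Δz/H = 5564.0/8100.0 = 0.68691.
P₂ = 711 × exp(−0.68691) = 711 × 0.50313 = 357.73 torr.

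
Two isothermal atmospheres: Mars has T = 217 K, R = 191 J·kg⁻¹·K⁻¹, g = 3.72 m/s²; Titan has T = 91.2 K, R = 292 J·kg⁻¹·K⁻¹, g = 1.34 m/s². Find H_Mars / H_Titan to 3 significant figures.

H_Mars/H_Titan ≈ 0.561

H = RT/g for each body.
H_Mars = 191 × 217 / 3.72 = 11142 m.
H_Titan = 292 × 91.2 / 1.34 = 19873 m.
H_Mars/H_Titan = 11142/19873 = 0.56066.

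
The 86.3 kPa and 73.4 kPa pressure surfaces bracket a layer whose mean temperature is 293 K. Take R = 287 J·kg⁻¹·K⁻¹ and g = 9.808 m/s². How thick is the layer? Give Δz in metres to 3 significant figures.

Hypsometric equation: Δz = (R T̄/g) ln(P₁/P₂).
R T̄/g = 287 × 293 / 9.808 = 8573.7 m.
ln(86.3/73.4) = ln(1.1757) = 0.16186.
Δz = 8573.7 × 0.16186 = 1387.7 m.

Δz ≈ 1390 m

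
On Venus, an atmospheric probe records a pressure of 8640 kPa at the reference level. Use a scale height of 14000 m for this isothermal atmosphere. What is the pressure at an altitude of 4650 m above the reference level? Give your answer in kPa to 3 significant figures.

P ≈ 6200 kPa

Barometric formula: P = P₀ exp(−z/H).
z/H = 4650.0/14000 = 0.33214; exp(−0.33214) = 0.71739.
P = 8640 × 0.71739 = 6198.2 kPa.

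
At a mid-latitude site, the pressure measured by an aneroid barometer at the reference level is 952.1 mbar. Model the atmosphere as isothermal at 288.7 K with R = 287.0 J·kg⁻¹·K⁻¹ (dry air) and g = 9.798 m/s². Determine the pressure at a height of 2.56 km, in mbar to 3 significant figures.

P ≈ 703 mbar

Scale height: H = RT/g = 287.0 × 288.7 / 9.798 = 8456.5 m.
Barometric formula: P = P₀ exp(−z/H).
z/H = 2560.0/8456.5 = 0.30273; exp(−0.30273) = 0.73880.
P = 952.1 × 0.73880 = 703.41 mbar.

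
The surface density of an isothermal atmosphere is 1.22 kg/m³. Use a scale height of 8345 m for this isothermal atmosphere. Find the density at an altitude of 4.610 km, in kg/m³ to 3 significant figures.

ρ ≈ 0.702 kg/m³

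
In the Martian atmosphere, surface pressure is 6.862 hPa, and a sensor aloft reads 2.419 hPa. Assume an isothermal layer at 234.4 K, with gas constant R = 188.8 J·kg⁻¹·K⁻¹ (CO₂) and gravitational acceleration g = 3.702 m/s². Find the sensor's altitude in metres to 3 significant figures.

Scale height: H = RT/g = 188.8 × 234.4 / 3.702 = 11954 m.
Invert the barometric formula: z = H ln(P₀/P).
P₀/P = 6.862/2.419 = 2.8367; ln(2.8367) = 1.0426.
z = 11954 × 1.0426 = 12463 m.

z ≈ 12500 m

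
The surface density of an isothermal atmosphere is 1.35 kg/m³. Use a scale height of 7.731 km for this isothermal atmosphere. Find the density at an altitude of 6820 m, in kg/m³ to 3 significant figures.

ρ ≈ 0.559 kg/m³

In an isothermal atmosphere, density decays like pressure: ρ = ρ₀ exp(−z/H).
z/H = 6820.0/7731.0 = 0.88216; exp(−0.88216) = 0.41389.
ρ = 1.35 × 0.41389 = 0.55875 kg/m³.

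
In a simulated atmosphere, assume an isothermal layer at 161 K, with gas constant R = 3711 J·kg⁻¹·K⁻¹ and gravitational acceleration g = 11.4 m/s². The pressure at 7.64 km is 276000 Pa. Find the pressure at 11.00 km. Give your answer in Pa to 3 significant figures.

P ≈ 259000 Pa

Scale height: H = RT/g = 3711 × 161 / 11.4 = 52410 m.
Between two levels, P₂ = P₁ exp(−Δz/H) with Δz = z₂ − z₁.
Δz = 11000 − 7640.0 = 3360.0 m; Δz/H = 3360.0/52410 = 0.064110.
P₂ = 276000 × exp(−0.064110) = 276000 × 0.93790 = 258860 Pa.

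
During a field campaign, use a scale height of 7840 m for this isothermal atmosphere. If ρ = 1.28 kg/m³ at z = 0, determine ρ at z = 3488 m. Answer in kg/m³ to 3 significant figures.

ρ ≈ 0.820 kg/m³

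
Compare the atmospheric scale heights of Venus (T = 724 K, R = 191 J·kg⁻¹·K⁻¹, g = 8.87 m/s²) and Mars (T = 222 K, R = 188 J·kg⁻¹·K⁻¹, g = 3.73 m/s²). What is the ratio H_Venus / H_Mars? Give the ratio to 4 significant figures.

H = RT/g for each body.
H_Venus = 191 × 724 / 8.87 = 15590 m.
H_Mars = 188 × 222 / 3.73 = 11189 m.
H_Venus/H_Mars = 15590/11189 = 1.3933.

H_Venus/H_Mars ≈ 1.393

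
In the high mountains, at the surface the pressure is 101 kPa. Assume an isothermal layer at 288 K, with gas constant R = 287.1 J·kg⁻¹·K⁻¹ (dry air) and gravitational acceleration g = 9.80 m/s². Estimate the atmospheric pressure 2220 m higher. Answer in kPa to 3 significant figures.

P ≈ 77.6 kPa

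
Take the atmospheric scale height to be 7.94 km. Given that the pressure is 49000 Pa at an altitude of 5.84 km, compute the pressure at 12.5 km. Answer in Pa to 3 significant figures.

Between two levels, P₂ = P₁ exp(−Δz/H) with Δz = z₂ − z₁.
Δz = 12500 − 5840.0 = 6660.0 m; Δz/H = 6660.0/7940.0 = 0.83879.
P₂ = 49000 × exp(−0.83879) = 49000 × 0.43223 = 21179 Pa.

P ≈ 21200 Pa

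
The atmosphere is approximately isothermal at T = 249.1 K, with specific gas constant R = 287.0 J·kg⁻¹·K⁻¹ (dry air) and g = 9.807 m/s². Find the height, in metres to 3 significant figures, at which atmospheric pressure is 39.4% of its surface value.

Scale height: H = RT/g = 287.0 × 249.1 / 9.807 = 7289.9 m.
Set P/P₀ = exp(−z/H) = 0.394, so z = −H ln(0.394).
−ln(0.394) = 0.93140; z = 7289.9 × 0.93140 = 6789.8 m.

z ≈ 6790 m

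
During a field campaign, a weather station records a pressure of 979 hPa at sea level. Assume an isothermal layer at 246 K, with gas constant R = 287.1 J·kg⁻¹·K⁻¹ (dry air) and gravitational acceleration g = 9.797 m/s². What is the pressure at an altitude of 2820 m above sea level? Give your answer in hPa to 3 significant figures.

Scale height: H = RT/g = 287.1 × 246 / 9.797 = 7209.0 m.
Barometric formula: P = P₀ exp(−z/H).
z/H = 2820.0/7209.0 = 0.39118; exp(−0.39118) = 0.67626.
P = 979 × 0.67626 = 662.06 hPa.

P ≈ 662 hPa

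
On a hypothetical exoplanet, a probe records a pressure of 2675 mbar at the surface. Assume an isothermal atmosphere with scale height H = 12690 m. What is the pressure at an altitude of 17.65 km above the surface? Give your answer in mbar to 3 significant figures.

Barometric formula: P = P₀ exp(−z/H).
z/H = 17650/12690 = 1.3909; exp(−1.3909) = 0.24885.
P = 2675 × 0.24885 = 665.67 mbar.

P ≈ 666 mbar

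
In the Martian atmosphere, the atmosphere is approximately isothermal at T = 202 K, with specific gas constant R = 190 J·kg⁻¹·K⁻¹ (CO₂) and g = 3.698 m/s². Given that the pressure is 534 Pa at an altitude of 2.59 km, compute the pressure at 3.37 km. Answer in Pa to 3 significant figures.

Scale height: H = RT/g = 190 × 202 / 3.698 = 10379 m.
Between two levels, P₂ = P₁ exp(−Δz/H) with Δz = z₂ − z₁.
Δz = 3370.0 − 2590.0 = 780.00 m; Δz/H = 780.00/10379 = 0.075152.
P₂ = 534 × exp(−0.075152) = 534 × 0.92760 = 495.34 Pa.

P ≈ 495 Pa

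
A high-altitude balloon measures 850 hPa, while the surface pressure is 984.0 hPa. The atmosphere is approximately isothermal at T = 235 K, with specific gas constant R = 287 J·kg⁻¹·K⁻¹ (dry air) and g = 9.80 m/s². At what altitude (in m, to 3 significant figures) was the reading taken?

Scale height: H = RT/g = 287 × 235 / 9.80 = 6882.1 m.
Invert the barometric formula: z = H ln(P₀/P).
P₀/P = 984.0/850 = 1.1576; ln(1.1576) = 0.14635.
z = 6882.1 × 0.14635 = 1007.2 m.

z ≈ 1010 m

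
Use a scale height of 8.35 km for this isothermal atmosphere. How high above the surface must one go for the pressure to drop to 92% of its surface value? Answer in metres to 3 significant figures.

Set P/P₀ = exp(−z/H) = 0.92, so z = −H ln(0.92).
−ln(0.92) = 0.083382; z = 8350.0 × 0.083382 = 696.24 m.

z ≈ 696 m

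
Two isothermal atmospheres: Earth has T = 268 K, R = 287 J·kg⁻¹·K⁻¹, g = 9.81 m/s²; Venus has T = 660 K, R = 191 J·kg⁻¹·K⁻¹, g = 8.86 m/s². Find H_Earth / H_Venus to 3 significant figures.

H = RT/g for each body.
H_Earth = 287 × 268 / 9.81 = 7840.6 m.
H_Venus = 191 × 660 / 8.86 = 14228 m.
H_Earth/H_Venus = 7840.6/14228 = 0.55107.

H_Earth/H_Venus ≈ 0.551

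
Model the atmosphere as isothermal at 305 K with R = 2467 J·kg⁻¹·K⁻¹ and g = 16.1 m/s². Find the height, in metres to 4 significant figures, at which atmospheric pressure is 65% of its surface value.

z ≈ 20130 m

Scale height: H = RT/g = 2467 × 305 / 16.1 = 46735 m.
Set P/P₀ = exp(−z/H) = 0.65, so z = −H ln(0.65).
−ln(0.65) = 0.43078; z = 46735 × 0.43078 = 20133 m.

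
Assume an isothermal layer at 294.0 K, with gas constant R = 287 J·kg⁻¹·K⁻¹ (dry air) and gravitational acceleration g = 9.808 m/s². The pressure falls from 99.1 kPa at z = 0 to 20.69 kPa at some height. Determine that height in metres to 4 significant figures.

z ≈ 13480 m

Scale height: H = RT/g = 287 × 294.0 / 9.808 = 8603.0 m.
Invert the barometric formula: z = H ln(P₀/P).
P₀/P = 99.1/20.69 = 4.7898; ln(4.7898) = 1.5665.
z = 8603.0 × 1.5665 = 13477 m.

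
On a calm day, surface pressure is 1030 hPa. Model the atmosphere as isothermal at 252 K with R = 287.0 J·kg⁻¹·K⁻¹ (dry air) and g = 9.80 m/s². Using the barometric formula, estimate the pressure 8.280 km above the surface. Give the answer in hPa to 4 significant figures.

P ≈ 335.4 hPa

Scale height: H = RT/g = 287.0 × 252 / 9.80 = 7380.0 m.
Barometric formula: P = P₀ exp(−z/H).
z/H = 8280.0/7380.0 = 1.1220; exp(−1.1220) = 0.32563.
P = 1030 × 0.32563 = 335.40 hPa.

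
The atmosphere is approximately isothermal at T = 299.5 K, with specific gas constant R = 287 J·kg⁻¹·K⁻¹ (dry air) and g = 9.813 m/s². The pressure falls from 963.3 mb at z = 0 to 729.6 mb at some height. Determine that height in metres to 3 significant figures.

Scale height: H = RT/g = 287 × 299.5 / 9.813 = 8759.5 m.
Invert the barometric formula: z = H ln(P₀/P).
P₀/P = 963.3/729.6 = 1.3203; ln(1.3203) = 0.27786.
z = 8759.5 × 0.27786 = 2433.9 m.

z ≈ 2430 m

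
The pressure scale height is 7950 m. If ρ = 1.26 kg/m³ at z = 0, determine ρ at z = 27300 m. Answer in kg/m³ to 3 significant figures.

In an isothermal atmosphere, density decays like pressure: ρ = ρ₀ exp(−z/H).
z/H = 27300/7950.0 = 3.4340; exp(−3.4340) = 0.032258.
ρ = 1.26 × 0.032258 = 0.040645 kg/m³.

ρ ≈ 0.0406 kg/m³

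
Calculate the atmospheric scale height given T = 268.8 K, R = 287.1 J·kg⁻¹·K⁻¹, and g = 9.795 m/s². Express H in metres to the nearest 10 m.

H ≈ 7880 m

The scale height of an isothermal atmosphere is H = RT/g.
H = 287.1 × 268.8 / 9.795 = 77172/9.795 = 7878.7 m.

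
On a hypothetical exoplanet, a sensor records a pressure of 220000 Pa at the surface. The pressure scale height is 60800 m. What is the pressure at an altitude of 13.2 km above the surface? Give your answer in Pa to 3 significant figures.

P ≈ 177000 Pa

Barometric formula: P = P₀ exp(−z/H).
z/H = 13200/60800 = 0.21711; exp(−0.21711) = 0.80484.
P = 220000 × 0.80484 = 177060 Pa.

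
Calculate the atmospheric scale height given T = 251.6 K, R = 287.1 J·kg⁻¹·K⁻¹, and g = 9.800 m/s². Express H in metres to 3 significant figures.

The scale height of an isothermal atmosphere is H = RT/g.
H = 287.1 × 251.6 / 9.800 = 72234/9.800 = 7370.8 m.

H ≈ 7370 m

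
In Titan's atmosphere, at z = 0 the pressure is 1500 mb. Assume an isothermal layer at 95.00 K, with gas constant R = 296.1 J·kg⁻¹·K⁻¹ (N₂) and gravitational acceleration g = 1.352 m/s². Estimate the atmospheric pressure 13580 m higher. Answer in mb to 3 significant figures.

P ≈ 781 mb

Scale height: H = RT/g = 296.1 × 95.00 / 1.352 = 20806 m.
Barometric formula: P = P₀ exp(−z/H).
z/H = 13580/20806 = 0.65270; exp(−0.65270) = 0.52064.
P = 1500 × 0.52064 = 780.96 mb.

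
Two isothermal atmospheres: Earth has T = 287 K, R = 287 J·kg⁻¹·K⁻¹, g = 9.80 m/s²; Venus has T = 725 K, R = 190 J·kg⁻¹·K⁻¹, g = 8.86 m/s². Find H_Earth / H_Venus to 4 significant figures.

H = RT/g for each body.
H_Earth = 287 × 287 / 9.80 = 8405.0 m.
H_Venus = 190 × 725 / 8.86 = 15547 m.
H_Earth/H_Venus = 8405.0/15547 = 0.54062.

H_Earth/H_Venus ≈ 0.5406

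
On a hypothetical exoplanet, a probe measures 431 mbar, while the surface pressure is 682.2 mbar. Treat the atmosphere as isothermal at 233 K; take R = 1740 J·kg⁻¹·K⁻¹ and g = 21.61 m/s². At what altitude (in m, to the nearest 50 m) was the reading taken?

Scale height: H = RT/g = 1740 × 233 / 21.61 = 18761 m.
Invert the barometric formula: z = H ln(P₀/P).
P₀/P = 682.2/431 = 1.5828; ln(1.5828) = 0.45920.
z = 18761 × 0.45920 = 8615.1 m.

z ≈ 8600 m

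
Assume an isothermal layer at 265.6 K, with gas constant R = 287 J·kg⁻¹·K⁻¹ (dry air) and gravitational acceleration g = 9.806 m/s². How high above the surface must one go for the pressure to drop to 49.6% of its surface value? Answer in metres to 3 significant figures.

Scale height: H = RT/g = 287 × 265.6 / 9.806 = 7773.5 m.
Set P/P₀ = exp(−z/H) = 0.496, so z = −H ln(0.496).
−ln(0.496) = 0.70118; z = 7773.5 × 0.70118 = 5450.6 m.

z ≈ 5450 m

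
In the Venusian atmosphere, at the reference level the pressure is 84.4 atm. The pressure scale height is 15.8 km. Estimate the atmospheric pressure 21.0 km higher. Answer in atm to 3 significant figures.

P ≈ 22.3 atm

Barometric formula: P = P₀ exp(−z/H).
z/H = 21000/15800 = 1.3291; exp(−1.3291) = 0.26472.
P = 84.4 × 0.26472 = 22.342 atm.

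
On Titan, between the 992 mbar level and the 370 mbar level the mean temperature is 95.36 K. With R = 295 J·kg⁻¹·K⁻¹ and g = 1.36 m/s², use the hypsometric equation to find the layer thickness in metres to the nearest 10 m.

Δz ≈ 20400 m

Hypsometric equation: Δz = (R T̄/g) ln(P₁/P₂).
R T̄/g = 295 × 95.36 / 1.36 = 20685 m.
ln(992/370) = ln(2.6811) = 0.98623.
Δz = 20685 × 0.98623 = 20400 m.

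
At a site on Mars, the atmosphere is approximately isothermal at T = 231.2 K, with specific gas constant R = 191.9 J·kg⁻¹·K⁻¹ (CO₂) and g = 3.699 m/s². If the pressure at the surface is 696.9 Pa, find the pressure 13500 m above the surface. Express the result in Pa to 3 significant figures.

P ≈ 226 Pa

Scale height: H = RT/g = 191.9 × 231.2 / 3.699 = 11994 m.
Barometric formula: P = P₀ exp(−z/H).
z/H = 13500/11994 = 1.1256; exp(−1.1256) = 0.32446.
P = 696.9 × 0.32446 = 226.12 Pa.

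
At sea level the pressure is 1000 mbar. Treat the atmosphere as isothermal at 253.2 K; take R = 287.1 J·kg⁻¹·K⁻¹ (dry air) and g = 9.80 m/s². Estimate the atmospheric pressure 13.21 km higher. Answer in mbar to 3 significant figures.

P ≈ 168 mbar

Scale height: H = RT/g = 287.1 × 253.2 / 9.80 = 7417.7 m.
Barometric formula: P = P₀ exp(−z/H).
z/H = 13210/7417.7 = 1.7809; exp(−1.7809) = 0.16849.
P = 1000 × 0.16849 = 168.49 mbar.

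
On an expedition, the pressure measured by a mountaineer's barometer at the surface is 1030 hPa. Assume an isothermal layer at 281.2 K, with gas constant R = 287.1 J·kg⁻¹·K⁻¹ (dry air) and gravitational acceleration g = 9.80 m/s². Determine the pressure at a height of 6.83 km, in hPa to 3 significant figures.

Scale height: H = RT/g = 287.1 × 281.2 / 9.80 = 8238.0 m.
Barometric formula: P = P₀ exp(−z/H).
z/H = 6830.0/8238.0 = 0.82908; exp(−0.82908) = 0.43645.
P = 1030 × 0.43645 = 449.54 hPa.

P ≈ 450 hPa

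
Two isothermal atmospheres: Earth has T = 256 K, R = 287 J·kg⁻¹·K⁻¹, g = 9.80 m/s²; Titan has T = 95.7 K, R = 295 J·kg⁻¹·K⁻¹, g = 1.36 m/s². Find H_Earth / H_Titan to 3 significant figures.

H = RT/g for each body.
H_Earth = 287 × 256 / 9.80 = 7497.1 m.
H_Titan = 295 × 95.7 / 1.36 = 20758 m.
H_Earth/H_Titan = 7497.1/20758 = 0.36117.

H_Earth/H_Titan ≈ 0.361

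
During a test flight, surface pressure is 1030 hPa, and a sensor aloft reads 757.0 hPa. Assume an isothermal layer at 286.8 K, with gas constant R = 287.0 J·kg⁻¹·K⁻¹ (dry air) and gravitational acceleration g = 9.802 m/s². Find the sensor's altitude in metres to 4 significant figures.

z ≈ 2586 m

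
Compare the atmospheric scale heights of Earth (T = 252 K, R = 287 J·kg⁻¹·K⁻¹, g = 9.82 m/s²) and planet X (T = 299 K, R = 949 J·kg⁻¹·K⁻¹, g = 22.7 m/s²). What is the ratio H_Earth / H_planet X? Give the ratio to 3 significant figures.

H_Earth/H_planet X ≈ 0.589

H = RT/g for each body.
H_Earth = 287 × 252 / 9.82 = 7365.0 m.
H_planet X = 949 × 299 / 22.7 = 12500 m.
H_Earth/H_planet X = 7365.0/12500 = 0.58920.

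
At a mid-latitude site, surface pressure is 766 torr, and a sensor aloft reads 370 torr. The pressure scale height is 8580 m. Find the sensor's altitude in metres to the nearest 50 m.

z ≈ 6250 m

Invert the barometric formula: z = H ln(P₀/P).
P₀/P = 766/370 = 2.0703; ln(2.0703) = 0.72769.
z = 8580.0 × 0.72769 = 6243.6 m.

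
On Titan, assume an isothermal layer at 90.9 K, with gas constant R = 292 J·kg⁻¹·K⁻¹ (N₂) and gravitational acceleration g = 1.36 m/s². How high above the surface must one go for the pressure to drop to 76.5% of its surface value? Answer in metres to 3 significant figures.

Scale height: H = RT/g = 292 × 90.9 / 1.36 = 19517 m.
Set P/P₀ = exp(−z/H) = 0.765, so z = −H ln(0.765).
−ln(0.765) = 0.26788; z = 19517 × 0.26788 = 5228.2 m.

z ≈ 5230 m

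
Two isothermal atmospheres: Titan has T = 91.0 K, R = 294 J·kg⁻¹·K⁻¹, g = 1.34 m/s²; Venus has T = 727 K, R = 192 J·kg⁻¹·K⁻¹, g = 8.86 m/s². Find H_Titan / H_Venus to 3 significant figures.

H_Titan/H_Venus ≈ 1.27

H = RT/g for each body.
H_Titan = 294 × 91.0 / 1.34 = 19966 m.
H_Venus = 192 × 727 / 8.86 = 15754 m.
H_Titan/H_Venus = 19966/15754 = 1.2674.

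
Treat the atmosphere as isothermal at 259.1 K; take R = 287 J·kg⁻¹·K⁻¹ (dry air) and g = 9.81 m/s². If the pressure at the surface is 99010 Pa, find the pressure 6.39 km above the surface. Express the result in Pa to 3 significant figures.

P ≈ 42600 Pa

Scale height: H = RT/g = 287 × 259.1 / 9.81 = 7580.2 m.
Barometric formula: P = P₀ exp(−z/H).
z/H = 6390.0/7580.2 = 0.84299; exp(−0.84299) = 0.43042.
P = 99010 × 0.43042 = 42616 Pa.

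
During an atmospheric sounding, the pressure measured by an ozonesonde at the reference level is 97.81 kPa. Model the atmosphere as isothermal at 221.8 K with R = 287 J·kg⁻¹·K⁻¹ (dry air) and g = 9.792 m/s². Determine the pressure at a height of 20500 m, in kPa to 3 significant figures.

Scale height: H = RT/g = 287 × 221.8 / 9.792 = 6500.9 m.
Barometric formula: P = P₀ exp(−z/H).
z/H = 20500/6500.9 = 3.1534; exp(−3.1534) = 0.042707.
P = 97.81 × 0.042707 = 4.1772 kPa.

P ≈ 4.18 kPa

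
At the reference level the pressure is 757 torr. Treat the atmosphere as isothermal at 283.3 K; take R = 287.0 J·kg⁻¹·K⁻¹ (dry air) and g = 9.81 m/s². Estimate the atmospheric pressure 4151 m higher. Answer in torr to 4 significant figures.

Scale height: H = RT/g = 287.0 × 283.3 / 9.81 = 8288.2 m.
Barometric formula: P = P₀ exp(−z/H).
z/H = 4151.0/8288.2 = 0.50083; exp(−0.50083) = 0.60603.
P = 757 × 0.60603 = 458.76 torr.

P ≈ 458.8 torr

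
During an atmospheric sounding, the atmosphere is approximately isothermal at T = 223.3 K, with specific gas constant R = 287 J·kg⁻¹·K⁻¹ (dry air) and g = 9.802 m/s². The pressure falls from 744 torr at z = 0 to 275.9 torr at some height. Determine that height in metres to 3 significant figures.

z ≈ 6490 m

Scale height: H = RT/g = 287 × 223.3 / 9.802 = 6538.2 m.
Invert the barometric formula: z = H ln(P₀/P).
P₀/P = 744/275.9 = 2.6966; ln(2.6966) = 0.99199.
z = 6538.2 × 0.99199 = 6485.8 m.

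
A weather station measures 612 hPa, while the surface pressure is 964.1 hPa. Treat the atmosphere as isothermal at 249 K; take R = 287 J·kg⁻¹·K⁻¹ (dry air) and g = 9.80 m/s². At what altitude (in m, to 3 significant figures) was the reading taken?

z ≈ 3310 m

Scale height: H = RT/g = 287 × 249 / 9.80 = 7292.1 m.
Invert the barometric formula: z = H ln(P₀/P).
P₀/P = 964.1/612 = 1.5753; ln(1.5753) = 0.45445.
z = 7292.1 × 0.45445 = 3313.9 m.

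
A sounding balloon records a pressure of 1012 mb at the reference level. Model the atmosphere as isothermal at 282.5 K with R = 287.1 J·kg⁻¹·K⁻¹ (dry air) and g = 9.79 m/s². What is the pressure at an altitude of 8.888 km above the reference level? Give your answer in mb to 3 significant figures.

Scale height: H = RT/g = 287.1 × 282.5 / 9.79 = 8284.6 m.
Barometric formula: P = P₀ exp(−z/H).
z/H = 8888.0/8284.6 = 1.0728; exp(−1.0728) = 0.34205.
P = 1012 × 0.34205 = 346.15 mb.

P ≈ 346 mb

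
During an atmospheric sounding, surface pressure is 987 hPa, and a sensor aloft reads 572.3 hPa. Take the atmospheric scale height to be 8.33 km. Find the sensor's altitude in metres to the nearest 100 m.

Invert the barometric formula: z = H ln(P₀/P).
P₀/P = 987/572.3 = 1.7246; ln(1.7246) = 0.54500.
z = 8330.0 × 0.54500 = 4539.9 m.

z ≈ 4500 m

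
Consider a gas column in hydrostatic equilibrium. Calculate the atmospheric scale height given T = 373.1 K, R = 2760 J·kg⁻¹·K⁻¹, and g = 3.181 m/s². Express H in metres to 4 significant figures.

The scale height of an isothermal atmosphere is H = RT/g.
H = 2760 × 373.1 / 3.181 = 1029800/3.181 = 323730 m.

H ≈ 323700 m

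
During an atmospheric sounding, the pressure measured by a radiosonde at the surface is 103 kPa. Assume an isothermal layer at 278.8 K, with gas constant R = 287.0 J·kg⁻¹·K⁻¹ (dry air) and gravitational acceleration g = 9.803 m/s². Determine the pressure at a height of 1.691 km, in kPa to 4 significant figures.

Scale height: H = RT/g = 287.0 × 278.8 / 9.803 = 8162.4 m.
Barometric formula: P = P₀ exp(−z/H).
z/H = 1691.0/8162.4 = 0.20717; exp(−0.20717) = 0.81288.
P = 103 × 0.81288 = 83.727 kPa.

P ≈ 83.73 kPa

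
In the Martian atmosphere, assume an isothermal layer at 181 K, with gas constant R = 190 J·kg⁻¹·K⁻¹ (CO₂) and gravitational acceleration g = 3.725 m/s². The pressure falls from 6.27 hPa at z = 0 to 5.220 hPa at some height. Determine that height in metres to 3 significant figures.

Scale height: H = RT/g = 190 × 181 / 3.725 = 9232.2 m.
Invert the barometric formula: z = H ln(P₀/P).
P₀/P = 6.27/5.220 = 1.2011; ln(1.2011) = 0.18324.
z = 9232.2 × 0.18324 = 1691.7 m.

z ≈ 1690 m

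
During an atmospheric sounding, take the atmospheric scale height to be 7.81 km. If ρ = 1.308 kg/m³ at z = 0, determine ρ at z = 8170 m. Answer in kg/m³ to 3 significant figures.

ρ ≈ 0.460 kg/m³

In an isothermal atmosphere, density decays like pressure: ρ = ρ₀ exp(−z/H).
z/H = 8170.0/7810.0 = 1.0461; exp(−1.0461) = 0.35131.
ρ = 1.308 × 0.35131 = 0.45951 kg/m³.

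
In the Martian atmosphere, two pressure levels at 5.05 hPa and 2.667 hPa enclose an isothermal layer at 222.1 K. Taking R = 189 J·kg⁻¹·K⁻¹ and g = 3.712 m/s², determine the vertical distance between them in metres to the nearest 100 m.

Hypsometric equation: Δz = (R T̄/g) ln(P₁/P₂).
R T̄/g = 189 × 222.1 / 3.712 = 11308 m.
ln(5.05/2.667) = ln(1.8935) = 0.63843.
Δz = 11308 × 0.63843 = 7219.4 m.

Δz ≈ 7200 m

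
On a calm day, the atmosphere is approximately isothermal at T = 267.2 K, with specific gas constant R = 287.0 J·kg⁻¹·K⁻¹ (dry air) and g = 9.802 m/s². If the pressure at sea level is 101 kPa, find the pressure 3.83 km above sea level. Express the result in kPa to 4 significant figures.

P ≈ 61.90 kPa

Scale height: H = RT/g = 287.0 × 267.2 / 9.802 = 7823.5 m.
Barometric formula: P = P₀ exp(−z/H).
z/H = 3830.0/7823.5 = 0.48955; exp(−0.48955) = 0.61290.
P = 101 × 0.61290 = 61.903 kPa.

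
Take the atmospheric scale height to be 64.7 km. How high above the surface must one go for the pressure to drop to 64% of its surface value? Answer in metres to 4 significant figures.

Set P/P₀ = exp(−z/H) = 0.64, so z = −H ln(0.64).
−ln(0.64) = 0.44629; z = 64700 × 0.44629 = 28875 m.

z ≈ 28870 m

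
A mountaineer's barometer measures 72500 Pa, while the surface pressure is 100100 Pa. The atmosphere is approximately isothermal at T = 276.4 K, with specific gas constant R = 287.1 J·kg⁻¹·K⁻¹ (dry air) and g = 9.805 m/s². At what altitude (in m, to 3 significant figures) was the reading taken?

Scale height: H = RT/g = 287.1 × 276.4 / 9.805 = 8093.3 m.
Invert the barometric formula: z = H ln(P₀/P).
P₀/P = 100100/72500 = 1.3807; ln(1.3807) = 0.32259.
z = 8093.3 × 0.32259 = 2610.8 m.

z ≈ 2610 m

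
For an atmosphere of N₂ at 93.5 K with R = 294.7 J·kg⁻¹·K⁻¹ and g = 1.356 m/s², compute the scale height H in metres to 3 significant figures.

The scale height of an isothermal atmosphere is H = RT/g.
H = 294.7 × 93.5 / 1.356 = 27554/1.356 = 20320 m.

H ≈ 20300 m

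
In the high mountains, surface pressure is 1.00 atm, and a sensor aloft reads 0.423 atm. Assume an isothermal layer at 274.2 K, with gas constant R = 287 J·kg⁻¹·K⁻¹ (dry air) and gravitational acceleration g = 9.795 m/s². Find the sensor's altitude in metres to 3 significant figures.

Scale height: H = RT/g = 287 × 274.2 / 9.795 = 8034.2 m.
Invert the barometric formula: z = H ln(P₀/P).
P₀/P = 1.00/0.423 = 2.3641; ln(2.3641) = 0.86040.
z = 8034.2 × 0.86040 = 6912.6 m.

z ≈ 6910 m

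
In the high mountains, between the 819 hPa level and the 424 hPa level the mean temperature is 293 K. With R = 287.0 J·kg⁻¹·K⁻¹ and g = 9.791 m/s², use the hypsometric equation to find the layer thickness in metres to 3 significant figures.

Δz ≈ 5650 m

Hypsometric equation: Δz = (R T̄/g) ln(P₁/P₂).
R T̄/g = 287.0 × 293 / 9.791 = 8588.6 m.
ln(819/424) = ln(1.9316) = 0.65835.
Δz = 8588.6 × 0.65835 = 5654.3 m.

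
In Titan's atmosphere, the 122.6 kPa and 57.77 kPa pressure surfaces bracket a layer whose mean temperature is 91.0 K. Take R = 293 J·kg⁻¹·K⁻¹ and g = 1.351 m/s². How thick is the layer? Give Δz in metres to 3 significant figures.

Δz ≈ 14900 m

Hypsometric equation: Δz = (R T̄/g) ln(P₁/P₂).
R T̄/g = 293 × 91.0 / 1.351 = 19736 m.
ln(122.6/57.77) = ln(2.1222) = 0.75245.
Δz = 19736 × 0.75245 = 14850 m.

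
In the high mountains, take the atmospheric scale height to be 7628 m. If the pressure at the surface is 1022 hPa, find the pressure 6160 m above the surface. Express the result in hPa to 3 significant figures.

P ≈ 456 hPa

Barometric formula: P = P₀ exp(−z/H).
z/H = 6160.0/7628.0 = 0.80755; exp(−0.80755) = 0.44595.
P = 1022 × 0.44595 = 455.76 hPa.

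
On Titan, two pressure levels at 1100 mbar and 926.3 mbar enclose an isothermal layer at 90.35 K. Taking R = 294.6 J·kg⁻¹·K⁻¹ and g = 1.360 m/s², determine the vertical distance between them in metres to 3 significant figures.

Hypsometric equation: Δz = (R T̄/g) ln(P₁/P₂).
R T̄/g = 294.6 × 90.35 / 1.360 = 19571 m.
ln(1100/926.3) = ln(1.1875) = 0.17185.
Δz = 19571 × 0.17185 = 3363.3 m.

Δz ≈ 3360 m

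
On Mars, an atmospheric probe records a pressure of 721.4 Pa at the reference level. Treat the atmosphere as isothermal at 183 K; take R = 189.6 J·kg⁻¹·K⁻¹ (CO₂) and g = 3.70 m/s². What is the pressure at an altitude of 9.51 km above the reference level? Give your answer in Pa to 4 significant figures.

Scale height: H = RT/g = 189.6 × 183 / 3.70 = 9377.5 m.
Barometric formula: P = P₀ exp(−z/H).
z/H = 9510.0/9377.5 = 1.0141; exp(−1.0141) = 0.36273.
P = 721.4 × 0.36273 = 261.67 Pa.

P ≈ 261.7 Pa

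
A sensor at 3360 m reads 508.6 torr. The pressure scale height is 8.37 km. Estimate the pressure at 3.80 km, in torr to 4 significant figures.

P ≈ 482.6 torr

Between two levels, P₂ = P₁ exp(−Δz/H) with Δz = z₂ − z₁.
Δz = 3800.0 − 3360.0 = 440.00 m; Δz/H = 440.00/8370.0 = 0.052569.
P₂ = 508.6 × exp(−0.052569) = 508.6 × 0.94879 = 482.55 torr.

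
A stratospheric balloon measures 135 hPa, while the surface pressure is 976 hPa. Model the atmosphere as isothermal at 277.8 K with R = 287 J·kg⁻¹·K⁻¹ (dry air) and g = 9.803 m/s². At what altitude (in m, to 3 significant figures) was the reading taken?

z ≈ 16100 m

Scale height: H = RT/g = 287 × 277.8 / 9.803 = 8133.1 m.
Invert the barometric formula: z = H ln(P₀/P).
P₀/P = 976/135 = 7.2296; ln(7.2296) = 1.9782.
z = 8133.1 × 1.9782 = 16089 m.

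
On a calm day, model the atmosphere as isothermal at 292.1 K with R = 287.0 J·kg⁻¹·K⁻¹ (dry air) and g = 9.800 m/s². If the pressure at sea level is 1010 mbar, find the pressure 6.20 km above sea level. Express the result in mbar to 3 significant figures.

P ≈ 489 mbar

Scale height: H = RT/g = 287.0 × 292.1 / 9.800 = 8554.4 m.
Barometric formula: P = P₀ exp(−z/H).
z/H = 6200.0/8554.4 = 0.72477; exp(−0.72477) = 0.48444.
P = 1010 × 0.48444 = 489.28 mbar.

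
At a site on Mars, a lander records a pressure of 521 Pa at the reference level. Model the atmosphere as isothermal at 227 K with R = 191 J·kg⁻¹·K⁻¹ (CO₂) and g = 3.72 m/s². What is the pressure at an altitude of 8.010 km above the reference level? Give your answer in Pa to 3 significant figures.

P ≈ 262 Pa

Scale height: H = RT/g = 191 × 227 / 3.72 = 11655 m.
Barometric formula: P = P₀ exp(−z/H).
z/H = 8010.0/11655 = 0.68726; exp(−0.68726) = 0.50295.
P = 521 × 0.50295 = 262.04 Pa.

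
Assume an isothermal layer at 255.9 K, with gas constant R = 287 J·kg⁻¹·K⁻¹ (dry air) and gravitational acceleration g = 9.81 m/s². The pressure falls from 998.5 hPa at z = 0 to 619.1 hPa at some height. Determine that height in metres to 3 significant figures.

z ≈ 3580 m

Scale height: H = RT/g = 287 × 255.9 / 9.81 = 7486.6 m.
Invert the barometric formula: z = H ln(P₀/P).
P₀/P = 998.5/619.1 = 1.6128; ln(1.6128) = 0.47797.
z = 7486.6 × 0.47797 = 3578.4 m.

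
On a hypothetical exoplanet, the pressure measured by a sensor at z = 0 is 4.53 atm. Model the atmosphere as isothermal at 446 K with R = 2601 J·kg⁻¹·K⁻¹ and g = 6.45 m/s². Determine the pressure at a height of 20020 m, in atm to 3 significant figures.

Scale height: H = RT/g = 2601 × 446 / 6.45 = 179850 m.
Barometric formula: P = P₀ exp(−z/H).
z/H = 20020/179850 = 0.11131; exp(−0.11131) = 0.89466.
P = 4.53 × 0.89466 = 4.0528 atm.

P ≈ 4.05 atm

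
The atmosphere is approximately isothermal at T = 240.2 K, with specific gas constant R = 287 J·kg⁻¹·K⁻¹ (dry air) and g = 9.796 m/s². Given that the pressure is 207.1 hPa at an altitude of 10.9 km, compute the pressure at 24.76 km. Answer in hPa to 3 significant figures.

P ≈ 28.9 hPa

Scale height: H = RT/g = 287 × 240.2 / 9.796 = 7037.3 m.
Between two levels, P₂ = P₁ exp(−Δz/H) with Δz = z₂ − z₁.
Δz = 24760 − 10900 = 13860 m; Δz/H = 13860/7037.3 = 1.9695.
P₂ = 207.1 × exp(−1.9695) = 207.1 × 0.13953 = 28.897 hPa.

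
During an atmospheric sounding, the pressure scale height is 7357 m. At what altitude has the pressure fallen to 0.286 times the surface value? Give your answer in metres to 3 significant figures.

z ≈ 9210 m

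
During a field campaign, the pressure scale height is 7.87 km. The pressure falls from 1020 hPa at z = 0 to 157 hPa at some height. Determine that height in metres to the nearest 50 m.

z ≈ 14750 m

Invert the barometric formula: z = H ln(P₀/P).
P₀/P = 1020/157 = 6.4968; ln(6.4968) = 1.8713.
z = 7870.0 × 1.8713 = 14727 m.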